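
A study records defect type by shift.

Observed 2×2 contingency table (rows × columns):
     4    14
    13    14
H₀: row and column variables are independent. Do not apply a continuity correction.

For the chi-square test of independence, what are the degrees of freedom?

degrees of freedom = 1

df = (r−1)(c−1) = (2−1)·(2−1) = 1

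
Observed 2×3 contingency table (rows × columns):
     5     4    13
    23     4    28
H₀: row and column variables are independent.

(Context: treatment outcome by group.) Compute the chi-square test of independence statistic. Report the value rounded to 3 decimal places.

test statistic = 3.573

Row totals [22, 55], col totals [28, 8, 41], n=77
χ² = (5−8.00)²/8.00 + (4−2.29)²/2.29 + (13−11.71)²/11.71 + (23−20.00)²/20.00 + (4−5.71)²/5.71 + (28−29.29)²/29.29 = 3.5726
df = 2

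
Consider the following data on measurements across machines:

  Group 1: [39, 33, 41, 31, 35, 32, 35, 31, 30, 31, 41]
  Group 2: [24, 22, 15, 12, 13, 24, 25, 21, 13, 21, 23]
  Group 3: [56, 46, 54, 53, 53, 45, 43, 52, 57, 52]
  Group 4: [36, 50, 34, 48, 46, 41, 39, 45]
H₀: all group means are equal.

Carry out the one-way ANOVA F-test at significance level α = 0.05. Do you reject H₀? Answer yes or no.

Group means [34.45, 19.36, 51.10, 42.38], grand mean 36.050
SSB = Σnᵢ(x̄ᵢ−x̄)² = 5675.852; SSW = ΣΣ(x−x̄ᵢ)² = 864.048
MSB = 5675.852/3 = 1891.9508; MSW = 864.048/36 = 24.0013
F = MSB/MSW = 78.8269
df = (3, 36)
p-value (upper-tail) = 0.00000
At α=0.05: p < α → reject H₀

reject H₀: yes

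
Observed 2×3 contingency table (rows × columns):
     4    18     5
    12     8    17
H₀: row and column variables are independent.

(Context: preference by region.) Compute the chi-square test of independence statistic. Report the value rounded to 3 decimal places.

test statistic = 13.150

Row totals [27, 37], col totals [16, 26, 22], n=64
χ² = (4−6.75)²/6.75 + (18−10.97)²/10.97 + (5−9.28)²/9.28 + (12−9.25)²/9.25 + (8−15.03)²/15.03 + (17−12.72)²/12.72 = 13.1502
df = 2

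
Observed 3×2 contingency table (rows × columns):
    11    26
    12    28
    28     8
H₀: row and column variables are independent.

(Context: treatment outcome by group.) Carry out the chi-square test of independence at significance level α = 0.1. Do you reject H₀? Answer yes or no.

reject H₀: yes

Row totals [37, 40, 36], col totals [51, 62], n=113
χ² = (11−16.70)²/16.70 + (26−20.30)²/20.30 + (12−18.05)²/18.05 + (28−21.95)²/21.95 + (28−16.25)²/16.25 + (8−19.75)²/19.75 = 22.7369
df = 2
p-value (upper-tail) = 0.00001
At α=0.1: p < α → reject H₀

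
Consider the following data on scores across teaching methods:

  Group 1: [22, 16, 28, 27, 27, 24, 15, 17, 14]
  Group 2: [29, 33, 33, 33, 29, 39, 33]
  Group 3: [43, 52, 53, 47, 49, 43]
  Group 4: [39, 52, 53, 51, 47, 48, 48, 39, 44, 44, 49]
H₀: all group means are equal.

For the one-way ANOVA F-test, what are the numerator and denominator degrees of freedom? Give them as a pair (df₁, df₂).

degrees of freedom = [3, 29]

k = 4 groups, N = 33 total
df = (k−1, N−k) = (4−1, 33−4) = (3, 29)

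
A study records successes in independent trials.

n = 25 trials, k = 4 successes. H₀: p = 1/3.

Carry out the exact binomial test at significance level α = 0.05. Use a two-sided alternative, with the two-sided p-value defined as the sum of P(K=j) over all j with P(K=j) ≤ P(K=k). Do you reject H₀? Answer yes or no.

Exact binomial: n=25, k=4, p₀=1/3=0.3333
P(X=j) = C(n,j)·p₀^j·(1−p₀)^(n−j); p = Σ P(X=j) over j with P(X=j) ≤ P(X=4)
p-value (two-sided) = 0.08771
At α=0.05: p ≥ α → fail to reject H₀

reject H₀: no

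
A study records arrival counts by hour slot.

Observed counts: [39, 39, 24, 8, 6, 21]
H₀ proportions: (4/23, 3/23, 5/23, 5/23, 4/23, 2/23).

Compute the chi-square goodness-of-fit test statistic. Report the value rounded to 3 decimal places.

n = 137; E_i = n·p_i = [23.83, 17.87, 29.78, 29.78, 23.83, 11.91]
χ² = (39−23.83)²/23.83 + (39−17.87)²/17.87 + (24−29.78)²/29.78 + (8−29.78)²/29.78 + (6−23.83)²/23.83 + (21−11.91)²/11.91 = 71.9726
df = 5

test statistic = 71.973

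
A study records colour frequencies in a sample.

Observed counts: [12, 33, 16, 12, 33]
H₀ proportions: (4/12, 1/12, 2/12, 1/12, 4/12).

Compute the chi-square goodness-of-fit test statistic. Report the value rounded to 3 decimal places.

n = 106; E_i = n·p_i = [35.33, 8.83, 17.67, 8.83, 35.33]
χ² = (12−35.33)²/35.33 + (33−8.83)²/8.83 + (16−17.67)²/17.67 + (12−8.83)²/8.83 + (33−35.33)²/35.33 = 82.9717
df = 4

test statistic = 82.972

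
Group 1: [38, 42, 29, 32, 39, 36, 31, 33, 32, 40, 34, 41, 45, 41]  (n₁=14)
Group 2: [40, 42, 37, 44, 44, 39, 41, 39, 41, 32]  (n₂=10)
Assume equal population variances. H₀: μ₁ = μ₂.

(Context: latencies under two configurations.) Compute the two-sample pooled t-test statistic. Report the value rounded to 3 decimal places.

x̄₁=36.643, s₁=4.877, n₁=14
x̄₂=39.900, s₂=3.542, n₂=10
s_p² = [13·4.877² + 9·3.542²]/22 = 19.1870
SE = √(s_p²·(1/14+1/10)) = 1.8136
t = (36.643−39.900)/1.8136 = -1.7959
df = 22

test statistic = -1.796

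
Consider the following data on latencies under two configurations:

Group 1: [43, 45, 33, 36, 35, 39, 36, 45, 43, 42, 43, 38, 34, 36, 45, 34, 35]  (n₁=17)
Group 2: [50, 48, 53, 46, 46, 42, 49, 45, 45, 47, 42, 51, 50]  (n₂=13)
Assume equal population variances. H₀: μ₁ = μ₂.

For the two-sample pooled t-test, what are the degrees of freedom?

df = n₁ + n₂ − 2 = 17 + 13 − 2 = 28

degrees of freedom = 28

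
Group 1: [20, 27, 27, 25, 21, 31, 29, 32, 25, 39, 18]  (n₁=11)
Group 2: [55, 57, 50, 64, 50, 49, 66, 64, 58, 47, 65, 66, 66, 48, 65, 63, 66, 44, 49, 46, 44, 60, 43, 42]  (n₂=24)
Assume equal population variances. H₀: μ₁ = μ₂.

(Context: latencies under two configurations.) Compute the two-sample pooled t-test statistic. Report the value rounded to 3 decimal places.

x̄₁=26.727, s₁=6.018, n₁=11
x̄₂=55.292, s₂=8.888, n₂=24
s_p² = [10·6.018² + 23·8.888²]/33 = 66.0346
SE = √(s_p²·(1/11+1/24)) = 2.9588
t = (26.727−55.292)/2.9588 = -9.6540
df = 33

test statistic = -9.654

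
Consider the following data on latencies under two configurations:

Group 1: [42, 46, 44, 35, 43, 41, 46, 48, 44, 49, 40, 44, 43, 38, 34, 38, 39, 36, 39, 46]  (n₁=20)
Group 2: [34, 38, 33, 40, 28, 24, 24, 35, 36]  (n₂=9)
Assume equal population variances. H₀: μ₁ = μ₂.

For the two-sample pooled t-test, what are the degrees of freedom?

df = n₁ + n₂ − 2 = 20 + 9 − 2 = 27

degrees of freedom = 27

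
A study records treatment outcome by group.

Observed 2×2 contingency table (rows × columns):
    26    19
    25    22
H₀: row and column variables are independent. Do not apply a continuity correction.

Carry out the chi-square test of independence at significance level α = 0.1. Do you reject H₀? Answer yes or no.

Row totals [45, 47], col totals [51, 41], n=92
χ² = (26−24.95)²/24.95 + (19−20.05)²/20.05 + (25−26.05)²/26.05 + (22−20.95)²/20.95 = 0.1957
df = 1
p-value (upper-tail) = 0.65819
At α=0.1: p ≥ α → fail to reject H₀

reject H₀: no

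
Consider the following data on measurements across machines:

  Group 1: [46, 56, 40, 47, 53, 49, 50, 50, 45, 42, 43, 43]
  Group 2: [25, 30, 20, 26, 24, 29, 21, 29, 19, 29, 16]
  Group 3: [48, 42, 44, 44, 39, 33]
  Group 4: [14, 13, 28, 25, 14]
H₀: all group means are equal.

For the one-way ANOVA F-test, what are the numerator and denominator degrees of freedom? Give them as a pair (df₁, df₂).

degrees of freedom = [3, 30]

k = 4 groups, N = 34 total
df = (k−1, N−k) = (4−1, 34−4) = (3, 30)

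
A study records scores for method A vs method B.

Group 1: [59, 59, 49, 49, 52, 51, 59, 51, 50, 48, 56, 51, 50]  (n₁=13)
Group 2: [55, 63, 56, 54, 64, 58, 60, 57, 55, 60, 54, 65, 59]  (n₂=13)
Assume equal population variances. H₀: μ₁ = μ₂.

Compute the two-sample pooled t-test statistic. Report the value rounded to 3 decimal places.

test statistic = -3.774

x̄₁=52.615, s₁=4.114, n₁=13
x̄₂=58.462, s₂=3.777, n₂=13
s_p² = [12·4.114² + 12·3.777²]/24 = 15.5962
SE = √(s_p²·(1/13+1/13)) = 1.5490
t = (52.615−58.462)/1.5490 = -3.7741
df = 24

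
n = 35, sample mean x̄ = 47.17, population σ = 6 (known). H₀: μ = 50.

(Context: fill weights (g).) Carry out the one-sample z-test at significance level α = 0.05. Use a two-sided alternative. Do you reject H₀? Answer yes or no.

reject H₀: yes

SE = σ/√n = 6/√35 = 1.0142
z = (x̄−μ₀)/SE = (47.17−50)/1.0142 = -2.7904
p-value (two-sided) = 0.00526
At α=0.05: p < α → reject H₀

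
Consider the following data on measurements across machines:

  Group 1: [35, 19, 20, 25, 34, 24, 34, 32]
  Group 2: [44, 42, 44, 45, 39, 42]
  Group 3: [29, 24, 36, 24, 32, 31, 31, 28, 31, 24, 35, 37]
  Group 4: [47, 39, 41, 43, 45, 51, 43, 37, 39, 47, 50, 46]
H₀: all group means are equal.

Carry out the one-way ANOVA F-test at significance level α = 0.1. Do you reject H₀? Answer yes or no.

Group means [27.88, 42.67, 30.17, 44.00], grand mean 36.026
SSB = Σnᵢ(x̄ᵢ−x̄)² = 1971.099; SSW = ΣΣ(x−x̄ᵢ)² = 777.875
MSB = 1971.099/3 = 657.0329; MSW = 777.875/34 = 22.8787
F = MSB/MSW = 28.7181
df = (3, 34)
p-value (upper-tail) = 0.00000
At α=0.1: p < α → reject H₀

reject H₀: yes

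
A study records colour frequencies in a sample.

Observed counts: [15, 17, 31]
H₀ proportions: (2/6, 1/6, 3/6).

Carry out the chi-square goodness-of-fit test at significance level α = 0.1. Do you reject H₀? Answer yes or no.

n = 63; E_i = n·p_i = [21.00, 10.50, 31.50]
χ² = (15−21.00)²/21.00 + (17−10.50)²/10.50 + (31−31.50)²/31.50 = 5.7460
df = 2
p-value (upper-tail) = 0.05653
At α=0.1: p < α → reject H₀

reject H₀: yes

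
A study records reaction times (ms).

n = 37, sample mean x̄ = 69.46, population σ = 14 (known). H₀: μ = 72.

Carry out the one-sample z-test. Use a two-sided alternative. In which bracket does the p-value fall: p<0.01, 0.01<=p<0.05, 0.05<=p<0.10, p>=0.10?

SE = σ/√n = 14/√37 = 2.3016
z = (x̄−μ₀)/SE = (69.46−72)/2.3016 = -1.1036
p-value (two-sided) = 0.26977
→ bracket: p>=0.10

p-value bracket: p>=0.10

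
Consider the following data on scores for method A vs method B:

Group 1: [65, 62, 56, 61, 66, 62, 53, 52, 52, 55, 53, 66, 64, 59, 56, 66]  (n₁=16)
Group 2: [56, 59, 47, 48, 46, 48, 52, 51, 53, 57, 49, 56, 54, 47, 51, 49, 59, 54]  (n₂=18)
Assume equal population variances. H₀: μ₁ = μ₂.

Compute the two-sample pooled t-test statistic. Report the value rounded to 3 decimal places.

x̄₁=59.250, s₁=5.373, n₁=16
x̄₂=52.000, s₂=4.215, n₂=18
s_p² = [15·5.373² + 17·4.215²]/32 = 22.9688
SE = √(s_p²·(1/16+1/18)) = 1.6467
t = (59.250−52.000)/1.6467 = 4.4028
df = 32

test statistic = 4.403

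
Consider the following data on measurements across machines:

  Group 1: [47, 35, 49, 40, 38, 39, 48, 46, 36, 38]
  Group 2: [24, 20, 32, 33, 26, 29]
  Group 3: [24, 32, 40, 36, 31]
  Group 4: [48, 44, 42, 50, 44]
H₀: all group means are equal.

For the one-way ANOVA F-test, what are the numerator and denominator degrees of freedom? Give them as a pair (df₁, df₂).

k = 4 groups, N = 26 total
df = (k−1, N−k) = (4−1, 26−4) = (3, 22)

degrees of freedom = [3, 22]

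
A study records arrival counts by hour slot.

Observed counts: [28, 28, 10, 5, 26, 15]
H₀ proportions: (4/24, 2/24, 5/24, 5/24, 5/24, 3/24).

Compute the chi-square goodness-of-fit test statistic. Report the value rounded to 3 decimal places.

n = 112; E_i = n·p_i = [18.67, 9.33, 23.33, 23.33, 23.33, 14.00]
χ² = (28−18.67)²/18.67 + (28−9.33)²/9.33 + (10−23.33)²/23.33 + (5−23.33)²/23.33 + (26−23.33)²/23.33 + (15−14.00)²/14.00 = 64.4000
df = 5

test statistic = 64.400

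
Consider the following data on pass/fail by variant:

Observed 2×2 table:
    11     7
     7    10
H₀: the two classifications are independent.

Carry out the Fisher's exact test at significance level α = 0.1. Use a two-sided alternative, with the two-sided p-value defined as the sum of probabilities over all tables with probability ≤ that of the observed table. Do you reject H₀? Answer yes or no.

Margins: r₁=18, r₂=17, c₁=18, c₂=17, n=35
p_obs = C(18,11)·C(17,7)/C(35,18); sum pmf over tables with pmf ≤ p_obs
p-value (two-sided) = 0.31754
At α=0.1: p ≥ α → fail to reject H₀

reject H₀: no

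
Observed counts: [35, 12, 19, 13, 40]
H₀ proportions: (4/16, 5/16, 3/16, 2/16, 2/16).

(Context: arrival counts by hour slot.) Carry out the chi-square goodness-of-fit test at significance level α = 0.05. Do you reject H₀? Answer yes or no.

reject H₀: yes

n = 119; E_i = n·p_i = [29.75, 37.19, 22.31, 14.88, 14.88]
χ² = (35−29.75)²/29.75 + (12−37.19)²/37.19 + (19−22.31)²/22.31 + (13−14.88)²/14.88 + (40−14.88)²/14.88 = 61.1524
df = 4
p-value (upper-tail) = 0.00000
At α=0.05: p < α → reject H₀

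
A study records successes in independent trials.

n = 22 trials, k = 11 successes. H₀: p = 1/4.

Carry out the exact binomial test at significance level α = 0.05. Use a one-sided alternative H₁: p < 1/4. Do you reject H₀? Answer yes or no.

reject H₀: no

Exact binomial: n=22, k=11, p₀=1/4=0.2500
P(X≤11) from Σ C(n,i)·p₀^i·(1−p₀)^(n−i)
p-value (one-sided, H₁ less) = 0.99713
At α=0.05: p ≥ α → fail to reject H₀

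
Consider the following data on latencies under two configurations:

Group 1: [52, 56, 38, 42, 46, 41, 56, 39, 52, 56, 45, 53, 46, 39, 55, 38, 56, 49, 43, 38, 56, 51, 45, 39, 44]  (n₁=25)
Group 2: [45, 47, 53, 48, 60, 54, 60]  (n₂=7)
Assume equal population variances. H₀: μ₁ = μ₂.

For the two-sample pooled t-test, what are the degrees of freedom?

degrees of freedom = 30

df = n₁ + n₂ − 2 = 25 + 7 − 2 = 30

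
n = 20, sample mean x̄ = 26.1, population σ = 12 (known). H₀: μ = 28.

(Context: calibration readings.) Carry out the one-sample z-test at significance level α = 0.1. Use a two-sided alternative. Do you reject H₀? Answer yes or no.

reject H₀: no

SE = σ/√n = 12/√20 = 2.6833
z = (x̄−μ₀)/SE = (26.1−28)/2.6833 = -0.7081
p-value (two-sided) = 0.47889
At α=0.1: p ≥ α → fail to reject H₀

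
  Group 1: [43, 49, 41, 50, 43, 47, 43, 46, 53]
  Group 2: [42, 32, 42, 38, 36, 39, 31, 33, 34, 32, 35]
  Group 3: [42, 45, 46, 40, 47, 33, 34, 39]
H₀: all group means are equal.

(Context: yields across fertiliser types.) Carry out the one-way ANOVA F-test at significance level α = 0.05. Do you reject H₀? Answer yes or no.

Group means [46.11, 35.82, 40.75], grand mean 40.536
SSB = Σnᵢ(x̄ᵢ−x̄)² = 524.939; SSW = ΣΣ(x−x̄ᵢ)² = 478.025
MSB = 524.939/2 = 262.4695; MSW = 478.025/25 = 19.1210
F = MSB/MSW = 13.7268
df = (2, 25)
p-value (upper-tail) = 0.00009
At α=0.05: p < α → reject H₀

reject H₀: yes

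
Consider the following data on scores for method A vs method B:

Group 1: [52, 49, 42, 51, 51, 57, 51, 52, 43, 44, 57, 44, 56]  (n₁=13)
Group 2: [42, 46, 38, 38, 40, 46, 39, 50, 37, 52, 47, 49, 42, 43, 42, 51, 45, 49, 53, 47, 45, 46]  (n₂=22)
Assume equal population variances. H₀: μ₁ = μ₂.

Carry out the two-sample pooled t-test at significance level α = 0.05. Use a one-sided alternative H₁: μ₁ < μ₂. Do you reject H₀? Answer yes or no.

x̄₁=49.923, s₁=5.251, n₁=13
x̄₂=44.864, s₂=4.734, n₂=22
s_p² = [12·5.251² + 21·4.734²]/33 = 24.2883
SE = √(s_p²·(1/13+1/22)) = 1.7240
t = (49.923−44.864)/1.7240 = 2.9346
df = 33
p-value (one-sided, H₁ less) = 0.99698
At α=0.05: p ≥ α → fail to reject H₀

reject H₀: no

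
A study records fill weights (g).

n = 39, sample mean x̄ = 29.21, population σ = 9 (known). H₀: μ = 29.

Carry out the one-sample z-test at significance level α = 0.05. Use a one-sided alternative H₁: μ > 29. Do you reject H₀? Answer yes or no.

SE = σ/√n = 9/√39 = 1.4412
z = (x̄−μ₀)/SE = (29.21−29)/1.4412 = 0.1457
p-value (one-sided, H₁ greater) = 0.44207
At α=0.05: p ≥ α → fail to reject H₀

reject H₀: no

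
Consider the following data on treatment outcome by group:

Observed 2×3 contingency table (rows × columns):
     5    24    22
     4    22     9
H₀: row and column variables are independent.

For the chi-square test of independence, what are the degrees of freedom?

df = (r−1)(c−1) = (2−1)·(3−1) = 2

degrees of freedom = 2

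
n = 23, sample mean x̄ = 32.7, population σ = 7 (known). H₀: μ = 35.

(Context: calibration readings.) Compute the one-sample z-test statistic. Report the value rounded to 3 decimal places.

SE = σ/√n = 7/√23 = 1.4596
z = (x̄−μ₀)/SE = (32.7−35)/1.4596 = -1.5758

test statistic = -1.576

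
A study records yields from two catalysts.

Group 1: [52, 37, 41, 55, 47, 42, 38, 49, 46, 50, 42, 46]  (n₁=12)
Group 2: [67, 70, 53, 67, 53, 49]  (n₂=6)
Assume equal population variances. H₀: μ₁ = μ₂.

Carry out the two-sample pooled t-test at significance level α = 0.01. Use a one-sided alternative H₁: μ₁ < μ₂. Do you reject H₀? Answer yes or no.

reject H₀: yes

x̄₁=45.417, s₁=5.567, n₁=12
x̄₂=59.833, s₂=9.131, n₂=6
s_p² = [11·5.567² + 5·9.131²]/16 = 47.3594
SE = √(s_p²·(1/12+1/6)) = 3.4409
t = (45.417−59.833)/3.4409 = -4.1898
df = 16
p-value (one-sided, H₁ less) = 0.00035
At α=0.01: p < α → reject H₀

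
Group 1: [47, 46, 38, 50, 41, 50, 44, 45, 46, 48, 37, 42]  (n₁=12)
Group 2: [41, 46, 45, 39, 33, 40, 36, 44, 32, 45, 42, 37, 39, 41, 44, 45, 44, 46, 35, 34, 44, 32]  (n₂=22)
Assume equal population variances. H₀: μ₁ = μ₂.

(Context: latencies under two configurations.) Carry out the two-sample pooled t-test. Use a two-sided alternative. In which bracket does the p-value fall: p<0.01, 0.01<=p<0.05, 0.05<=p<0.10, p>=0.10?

x̄₁=44.500, s₁=4.275, n₁=12
x̄₂=40.182, s₂=4.787, n₂=22
s_p² = [11·4.275² + 21·4.787²]/32 = 21.3210
SE = √(s_p²·(1/12+1/22)) = 1.6571
t = (44.500−40.182)/1.6571 = 2.6059
df = 32
p-value (two-sided) = 0.01379
→ bracket: 0.01<=p<0.05

p-value bracket: 0.01<=p<0.05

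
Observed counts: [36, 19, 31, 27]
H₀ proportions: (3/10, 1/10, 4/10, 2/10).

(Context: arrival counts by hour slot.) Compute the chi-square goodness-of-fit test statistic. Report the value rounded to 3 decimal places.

n = 113; E_i = n·p_i = [33.90, 11.30, 45.20, 22.60]
χ² = (36−33.90)²/33.90 + (19−11.30)²/11.30 + (31−45.20)²/45.20 + (27−22.60)²/22.60 = 10.6947
df = 3

test statistic = 10.695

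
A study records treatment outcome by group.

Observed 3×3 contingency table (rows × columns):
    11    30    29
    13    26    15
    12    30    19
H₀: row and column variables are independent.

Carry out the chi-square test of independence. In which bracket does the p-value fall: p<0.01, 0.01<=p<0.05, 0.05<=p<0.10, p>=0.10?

Row totals [70, 54, 61], col totals [36, 86, 63], n=185
χ² = (11−13.62)²/13.62 + (30−32.54)²/32.54 + (29−23.84)²/23.84 + (13−10.51)²/10.51 + (26−25.10)²/25.10 + (15−18.39)²/18.39 + (12−11.87)²/11.87 + (30−28.36)²/28.36 + (19−20.77)²/20.77 = 3.3164
df = 4
p-value (upper-tail) = 0.50634
→ bracket: p>=0.10

p-value bracket: p>=0.10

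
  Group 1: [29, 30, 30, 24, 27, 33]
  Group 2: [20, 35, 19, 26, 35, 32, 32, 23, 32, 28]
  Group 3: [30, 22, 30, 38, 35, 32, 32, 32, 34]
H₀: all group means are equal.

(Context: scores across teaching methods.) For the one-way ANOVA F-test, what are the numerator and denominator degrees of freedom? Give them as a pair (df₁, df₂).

k = 3 groups, N = 25 total
df = (k−1, N−k) = (3−1, 25−3) = (2, 22)

degrees of freedom = [2, 22]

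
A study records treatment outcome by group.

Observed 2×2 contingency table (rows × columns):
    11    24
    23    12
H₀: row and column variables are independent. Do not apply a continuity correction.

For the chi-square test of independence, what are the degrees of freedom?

df = (r−1)(c−1) = (2−1)·(2−1) = 1

degrees of freedom = 1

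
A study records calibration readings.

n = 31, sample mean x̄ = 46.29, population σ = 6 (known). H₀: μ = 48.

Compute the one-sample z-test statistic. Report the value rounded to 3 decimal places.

test statistic = -1.587

SE = σ/√n = 6/√31 = 1.0776
z = (x̄−μ₀)/SE = (46.29−48)/1.0776 = -1.5868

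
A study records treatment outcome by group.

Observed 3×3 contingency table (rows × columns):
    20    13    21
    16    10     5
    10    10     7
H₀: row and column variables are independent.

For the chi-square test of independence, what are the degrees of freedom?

degrees of freedom = 4

df = (r−1)(c−1) = (3−1)·(3−1) = 4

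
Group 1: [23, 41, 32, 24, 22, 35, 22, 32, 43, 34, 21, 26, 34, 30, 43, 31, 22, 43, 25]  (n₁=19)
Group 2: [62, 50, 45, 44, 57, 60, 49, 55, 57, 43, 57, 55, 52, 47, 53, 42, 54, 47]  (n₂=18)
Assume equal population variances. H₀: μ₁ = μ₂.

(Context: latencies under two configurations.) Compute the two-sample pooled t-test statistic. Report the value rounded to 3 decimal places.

x̄₁=30.684, s₁=7.761, n₁=19
x̄₂=51.611, s₂=6.021, n₂=18
s_p² = [18·7.761² + 17·6.021²]/35 = 48.5824
SE = √(s_p²·(1/19+1/18)) = 2.2926
t = (30.684−51.611)/2.2926 = -9.1280
df = 35

test statistic = -9.128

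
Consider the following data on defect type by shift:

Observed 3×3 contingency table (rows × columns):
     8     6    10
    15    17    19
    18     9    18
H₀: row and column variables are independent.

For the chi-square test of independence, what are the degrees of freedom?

degrees of freedom = 4

df = (r−1)(c−1) = (3−1)·(3−1) = 4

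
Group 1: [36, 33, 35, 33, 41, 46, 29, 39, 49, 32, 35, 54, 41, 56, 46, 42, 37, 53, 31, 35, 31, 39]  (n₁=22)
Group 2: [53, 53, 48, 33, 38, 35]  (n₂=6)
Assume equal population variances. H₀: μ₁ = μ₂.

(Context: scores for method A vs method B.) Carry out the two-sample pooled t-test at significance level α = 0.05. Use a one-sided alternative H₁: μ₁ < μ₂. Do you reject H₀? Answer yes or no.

x̄₁=39.682, s₁=7.943, n₁=22
x̄₂=43.333, s₂=9.092, n₂=6
s_p² = [21·7.943² + 5·9.092²]/26 = 66.8502
SE = √(s_p²·(1/22+1/6)) = 3.7657
t = (39.682−43.333)/3.7657 = -0.9697
df = 26
p-value (one-sided, H₁ less) = 0.17057
At α=0.05: p ≥ α → fail to reject H₀

reject H₀: no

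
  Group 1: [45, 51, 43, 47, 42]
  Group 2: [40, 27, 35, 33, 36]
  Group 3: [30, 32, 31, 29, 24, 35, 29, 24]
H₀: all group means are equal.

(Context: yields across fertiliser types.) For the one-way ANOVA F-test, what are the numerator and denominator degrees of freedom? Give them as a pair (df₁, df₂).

degrees of freedom = [2, 15]

k = 3 groups, N = 18 total
df = (k−1, N−k) = (3−1, 18−3) = (2, 15)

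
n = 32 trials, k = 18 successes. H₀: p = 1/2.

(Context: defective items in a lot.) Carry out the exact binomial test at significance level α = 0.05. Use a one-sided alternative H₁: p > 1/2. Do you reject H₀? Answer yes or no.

Exact binomial: n=32, k=18, p₀=1/2=0.5000
P(X≥18) from Σ C(n,i)·p₀^i·(1−p₀)^(n−i)
p-value (one-sided, H₁ greater) = 0.29831
At α=0.05: p ≥ α → fail to reject H₀

reject H₀: no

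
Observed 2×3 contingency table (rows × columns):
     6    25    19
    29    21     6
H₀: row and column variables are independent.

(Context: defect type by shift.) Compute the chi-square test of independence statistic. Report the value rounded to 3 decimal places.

test statistic = 21.953

Row totals [50, 56], col totals [35, 46, 25], n=106
χ² = (6−16.51)²/16.51 + (25−21.70)²/21.70 + (19−11.79)²/11.79 + (29−18.49)²/18.49 + (21−24.30)²/24.30 + (6−13.21)²/13.21 = 21.9528
df = 2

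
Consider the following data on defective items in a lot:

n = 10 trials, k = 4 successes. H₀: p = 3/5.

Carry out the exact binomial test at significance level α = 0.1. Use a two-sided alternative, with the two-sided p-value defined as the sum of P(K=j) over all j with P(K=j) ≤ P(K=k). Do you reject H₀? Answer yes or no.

reject H₀: no

Exact binomial: n=10, k=4, p₀=3/5=0.6000
P(X=j) = C(n,j)·p₀^j·(1−p₀)^(n−j); p = Σ P(X=j) over j with P(X=j) ≤ P(X=4)
p-value (two-sided) = 0.21260
At α=0.1: p ≥ α → fail to reject H₀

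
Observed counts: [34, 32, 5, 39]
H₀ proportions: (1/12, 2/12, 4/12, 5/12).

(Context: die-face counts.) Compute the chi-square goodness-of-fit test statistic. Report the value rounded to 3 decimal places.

test statistic = 105.831

n = 110; E_i = n·p_i = [9.17, 18.33, 36.67, 45.83]
χ² = (34−9.17)²/9.17 + (32−18.33)²/18.33 + (5−36.67)²/36.67 + (39−45.83)²/45.83 = 105.8309
df = 3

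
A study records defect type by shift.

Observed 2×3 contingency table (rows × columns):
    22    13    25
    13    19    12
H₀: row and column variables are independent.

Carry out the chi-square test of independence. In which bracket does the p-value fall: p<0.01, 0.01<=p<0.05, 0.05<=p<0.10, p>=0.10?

Row totals [60, 44], col totals [35, 32, 37], n=104
χ² = (22−20.19)²/20.19 + (13−18.46)²/18.46 + (25−21.35)²/21.35 + (13−14.81)²/14.81 + (19−13.54)²/13.54 + (12−15.65)²/15.65 = 5.6797
df = 2
p-value (upper-tail) = 0.05843
→ bracket: 0.05<=p<0.10

p-value bracket: 0.05<=p<0.10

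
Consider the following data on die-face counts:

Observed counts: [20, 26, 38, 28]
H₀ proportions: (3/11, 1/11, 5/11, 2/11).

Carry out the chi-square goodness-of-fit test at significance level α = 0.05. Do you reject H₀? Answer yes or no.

reject H₀: yes

n = 112; E_i = n·p_i = [30.55, 10.18, 50.91, 20.36]
χ² = (20−30.55)²/30.55 + (26−10.18)²/10.18 + (38−50.91)²/50.91 + (28−20.36)²/20.36 = 34.3524
df = 3
p-value (upper-tail) = 0.00000
At α=0.05: p < α → reject H₀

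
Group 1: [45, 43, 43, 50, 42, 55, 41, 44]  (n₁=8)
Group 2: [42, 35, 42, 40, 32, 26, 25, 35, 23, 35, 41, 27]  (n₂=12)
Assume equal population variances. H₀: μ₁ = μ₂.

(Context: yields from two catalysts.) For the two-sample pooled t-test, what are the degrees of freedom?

degrees of freedom = 18

df = n₁ + n₂ − 2 = 8 + 12 − 2 = 18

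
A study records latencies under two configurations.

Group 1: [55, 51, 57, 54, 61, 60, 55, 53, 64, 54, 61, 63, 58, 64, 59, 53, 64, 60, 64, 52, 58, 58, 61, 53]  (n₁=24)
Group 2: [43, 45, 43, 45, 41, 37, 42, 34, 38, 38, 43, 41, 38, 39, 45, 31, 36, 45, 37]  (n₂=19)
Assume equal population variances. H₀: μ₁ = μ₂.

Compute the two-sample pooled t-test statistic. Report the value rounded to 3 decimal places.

test statistic = 14.016

x̄₁=58.000, s₁=4.253, n₁=24
x̄₂=40.053, s₂=4.062, n₂=19
s_p² = [23·4.253² + 18·4.062²]/41 = 17.3890
SE = √(s_p²·(1/24+1/19)) = 1.2805
t = (58.000−40.053)/1.2805 = 14.0156
df = 41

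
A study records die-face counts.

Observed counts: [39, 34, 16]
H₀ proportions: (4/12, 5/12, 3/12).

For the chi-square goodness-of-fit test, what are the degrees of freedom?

degrees of freedom = 2

df = k − 1 = 3 − 1 = 2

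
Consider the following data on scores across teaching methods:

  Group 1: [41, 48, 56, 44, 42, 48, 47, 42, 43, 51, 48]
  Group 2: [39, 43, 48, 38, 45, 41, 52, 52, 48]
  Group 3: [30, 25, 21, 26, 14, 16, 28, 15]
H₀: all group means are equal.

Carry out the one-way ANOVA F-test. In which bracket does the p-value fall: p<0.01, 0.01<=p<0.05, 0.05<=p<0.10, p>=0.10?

Group means [46.36, 45.11, 21.88], grand mean 38.964
SSB = Σnᵢ(x̄ᵢ−x̄)² = 3278.655; SSW = ΣΣ(x−x̄ᵢ)² = 702.309
MSB = 3278.655/2 = 1639.3275; MSW = 702.309/25 = 28.0924
F = MSB/MSW = 58.3549
df = (2, 25)
p-value (upper-tail) = 0.00000
→ bracket: p<0.01

p-value bracket: p<0.01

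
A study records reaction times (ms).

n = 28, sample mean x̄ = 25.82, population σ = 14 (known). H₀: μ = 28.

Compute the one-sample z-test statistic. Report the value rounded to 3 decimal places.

test statistic = -0.824

SE = σ/√n = 14/√28 = 2.6458
z = (x̄−μ₀)/SE = (25.82−28)/2.6458 = -0.8240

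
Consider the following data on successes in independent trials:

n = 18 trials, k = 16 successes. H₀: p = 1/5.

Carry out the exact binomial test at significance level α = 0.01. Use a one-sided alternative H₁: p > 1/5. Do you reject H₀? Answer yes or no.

Exact binomial: n=18, k=16, p₀=1/5=0.2000
P(X≥16) from Σ C(n,i)·p₀^i·(1−p₀)^(n−i)
p-value (one-sided, H₁ greater) = 0.00000
At α=0.01: p < α → reject H₀

reject H₀: yes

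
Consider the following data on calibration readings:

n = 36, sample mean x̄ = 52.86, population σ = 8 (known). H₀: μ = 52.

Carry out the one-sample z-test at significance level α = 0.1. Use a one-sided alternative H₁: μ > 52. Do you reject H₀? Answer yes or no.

SE = σ/√n = 8/√36 = 1.3333
z = (x̄−μ₀)/SE = (52.86−52)/1.3333 = 0.6450
p-value (one-sided, H₁ greater) = 0.25946
At α=0.1: p ≥ α → fail to reject H₀

reject H₀: no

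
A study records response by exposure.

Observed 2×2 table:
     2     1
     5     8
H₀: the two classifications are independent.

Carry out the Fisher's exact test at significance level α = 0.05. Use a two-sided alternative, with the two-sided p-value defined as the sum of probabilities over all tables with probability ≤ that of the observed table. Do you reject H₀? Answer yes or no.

Margins: r₁=3, r₂=13, c₁=7, c₂=9, n=16
p_obs = C(3,2)·C(13,5)/C(16,7); sum pmf over tables with pmf ≤ p_obs
p-value (two-sided) = 0.55000
At α=0.05: p ≥ α → fail to reject H₀

reject H₀: no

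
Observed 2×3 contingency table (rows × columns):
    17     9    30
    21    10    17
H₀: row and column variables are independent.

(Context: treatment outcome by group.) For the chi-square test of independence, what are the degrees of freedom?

df = (r−1)(c−1) = (2−1)·(3−1) = 2

degrees of freedom = 2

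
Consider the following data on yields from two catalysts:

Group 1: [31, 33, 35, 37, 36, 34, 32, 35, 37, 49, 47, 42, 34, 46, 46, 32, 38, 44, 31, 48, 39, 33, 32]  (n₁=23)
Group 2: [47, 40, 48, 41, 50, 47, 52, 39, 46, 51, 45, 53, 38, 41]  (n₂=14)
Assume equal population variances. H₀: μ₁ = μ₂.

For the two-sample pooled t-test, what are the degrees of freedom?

df = n₁ + n₂ − 2 = 23 + 14 − 2 = 35

degrees of freedom = 35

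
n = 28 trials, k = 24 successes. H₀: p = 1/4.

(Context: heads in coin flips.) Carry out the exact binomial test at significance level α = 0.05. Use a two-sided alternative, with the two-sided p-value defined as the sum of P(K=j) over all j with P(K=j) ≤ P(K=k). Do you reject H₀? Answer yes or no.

Exact binomial: n=28, k=24, p₀=1/4=0.2500
P(X=j) = C(n,j)·p₀^j·(1−p₀)^(n−j); p = Σ P(X=j) over j with P(X=j) ≤ P(X=24)
p-value (two-sided) = 0.00000
At α=0.05: p < α → reject H₀

reject H₀: yes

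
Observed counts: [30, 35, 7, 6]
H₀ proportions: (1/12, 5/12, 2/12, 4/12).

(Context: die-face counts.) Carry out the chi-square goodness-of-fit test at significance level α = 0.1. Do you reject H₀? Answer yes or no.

reject H₀: yes

n = 78; E_i = n·p_i = [6.50, 32.50, 13.00, 26.00]
χ² = (30−6.50)²/6.50 + (35−32.50)²/32.50 + (7−13.00)²/13.00 + (6−26.00)²/26.00 = 103.3077
df = 3
p-value (upper-tail) = 0.00000
At α=0.1: p < α → reject H₀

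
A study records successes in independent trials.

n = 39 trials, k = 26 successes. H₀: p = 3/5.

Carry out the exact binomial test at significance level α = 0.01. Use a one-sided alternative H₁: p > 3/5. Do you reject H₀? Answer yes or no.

reject H₀: no

Exact binomial: n=39, k=26, p₀=3/5=0.6000
P(X≥26) from Σ C(n,i)·p₀^i·(1−p₀)^(n−i)
p-value (one-sided, H₁ greater) = 0.24835
At α=0.01: p ≥ α → fail to reject H₀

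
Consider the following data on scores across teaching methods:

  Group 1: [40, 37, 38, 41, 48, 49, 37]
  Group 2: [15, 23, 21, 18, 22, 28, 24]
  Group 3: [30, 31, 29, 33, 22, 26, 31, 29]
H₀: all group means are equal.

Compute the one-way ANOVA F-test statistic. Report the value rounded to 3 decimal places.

Group means [41.43, 21.57, 28.88], grand mean 30.545
SSB = Σnᵢ(x̄ᵢ−x̄)² = 1415.151; SSW = ΣΣ(x−x̄ᵢ)² = 342.304
MSB = 1415.151/2 = 707.5755; MSW = 342.304/19 = 18.0160
F = MSB/MSW = 39.2749
df = (2, 19)

test statistic = 39.275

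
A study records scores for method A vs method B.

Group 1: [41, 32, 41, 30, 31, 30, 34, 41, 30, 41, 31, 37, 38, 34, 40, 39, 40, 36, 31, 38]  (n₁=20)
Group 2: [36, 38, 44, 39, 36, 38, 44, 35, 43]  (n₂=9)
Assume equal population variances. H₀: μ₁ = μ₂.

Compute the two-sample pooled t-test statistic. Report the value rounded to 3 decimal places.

test statistic = -2.102

x̄₁=35.750, s₁=4.327, n₁=20
x̄₂=39.222, s₂=3.563, n₂=9
s_p² = [19·4.327² + 8·3.563²]/27 = 16.9372
SE = √(s_p²·(1/20+1/9)) = 1.6519
t = (35.750−39.222)/1.6519 = -2.1020
df = 27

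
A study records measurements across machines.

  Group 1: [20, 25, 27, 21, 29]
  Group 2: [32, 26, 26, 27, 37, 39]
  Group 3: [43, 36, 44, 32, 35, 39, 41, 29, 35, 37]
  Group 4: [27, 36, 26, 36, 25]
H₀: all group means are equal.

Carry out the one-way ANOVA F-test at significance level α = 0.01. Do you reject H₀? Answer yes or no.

reject H₀: yes

Group means [24.40, 31.17, 37.10, 30.00], grand mean 31.923
SSB = Σnᵢ(x̄ᵢ−x̄)² = 572.913; SSW = ΣΣ(x−x̄ᵢ)² = 550.933
MSB = 572.913/3 = 190.9709; MSW = 550.933/22 = 25.0424
F = MSB/MSW = 7.6259
df = (3, 22)
p-value (upper-tail) = 0.00113
At α=0.01: p < α → reject H₀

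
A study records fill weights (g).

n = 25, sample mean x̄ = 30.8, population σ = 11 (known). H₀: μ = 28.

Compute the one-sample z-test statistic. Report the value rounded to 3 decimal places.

test statistic = 1.273

SE = σ/√n = 11/√25 = 2.2000
z = (x̄−μ₀)/SE = (30.8−28)/2.2000 = 1.2727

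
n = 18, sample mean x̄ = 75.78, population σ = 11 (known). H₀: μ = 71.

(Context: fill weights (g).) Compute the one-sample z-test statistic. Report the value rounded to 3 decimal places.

SE = σ/√n = 11/√18 = 2.5927
z = (x̄−μ₀)/SE = (75.78−71)/2.5927 = 1.8436

test statistic = 1.844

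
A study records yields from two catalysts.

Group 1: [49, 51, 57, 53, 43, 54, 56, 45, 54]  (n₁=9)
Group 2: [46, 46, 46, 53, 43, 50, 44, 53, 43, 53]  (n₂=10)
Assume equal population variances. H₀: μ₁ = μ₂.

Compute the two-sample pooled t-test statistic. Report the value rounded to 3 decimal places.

test statistic = 1.763

x̄₁=51.333, s₁=4.822, n₁=9
x̄₂=47.700, s₂=4.165, n₂=10
s_p² = [8·4.822² + 9·4.165²]/17 = 20.1235
SE = √(s_p²·(1/9+1/10)) = 2.0611
t = (51.333−47.700)/2.0611 = 1.7628
df = 17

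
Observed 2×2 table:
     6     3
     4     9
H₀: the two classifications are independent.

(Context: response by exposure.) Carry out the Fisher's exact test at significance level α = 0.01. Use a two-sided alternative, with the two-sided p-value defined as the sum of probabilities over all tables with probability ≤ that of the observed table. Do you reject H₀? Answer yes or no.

Margins: r₁=9, r₂=13, c₁=10, c₂=12, n=22
p_obs = C(9,6)·C(13,4)/C(22,10); sum pmf over tables with pmf ≤ p_obs
p-value (two-sided) = 0.19195
At α=0.01: p ≥ α → fail to reject H₀

reject H₀: no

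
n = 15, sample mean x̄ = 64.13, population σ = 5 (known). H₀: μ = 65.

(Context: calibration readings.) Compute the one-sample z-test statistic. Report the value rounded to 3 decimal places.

test statistic = -0.674

SE = σ/√n = 5/√15 = 1.2910
z = (x̄−μ₀)/SE = (64.13−65)/1.2910 = -0.6739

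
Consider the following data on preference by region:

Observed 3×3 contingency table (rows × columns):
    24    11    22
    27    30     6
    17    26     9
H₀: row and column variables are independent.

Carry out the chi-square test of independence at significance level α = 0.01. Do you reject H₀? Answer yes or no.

reject H₀: yes

Row totals [57, 63, 52], col totals [68, 67, 37], n=172
χ² = (24−22.53)²/22.53 + (11−22.20)²/22.20 + (22−12.26)²/12.26 + (27−24.91)²/24.91 + (30−24.54)²/24.54 + (6−13.55)²/13.55 + (17−20.56)²/20.56 + (26−20.26)²/20.26 + (9−11.19)²/11.19 = 21.7537
df = 4
p-value (upper-tail) = 0.00022
At α=0.01: p < α → reject H₀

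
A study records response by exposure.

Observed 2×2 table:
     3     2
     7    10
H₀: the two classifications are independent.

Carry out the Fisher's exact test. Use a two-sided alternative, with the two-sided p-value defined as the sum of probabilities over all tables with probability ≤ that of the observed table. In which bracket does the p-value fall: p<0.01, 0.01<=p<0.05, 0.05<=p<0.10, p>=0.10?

p-value bracket: p>=0.10

Margins: r₁=5, r₂=17, c₁=10, c₂=12, n=22
p_obs = C(5,3)·C(17,7)/C(22,10); sum pmf over tables with pmf ≤ p_obs
p-value (two-sided) = 0.62406
→ bracket: p>=0.10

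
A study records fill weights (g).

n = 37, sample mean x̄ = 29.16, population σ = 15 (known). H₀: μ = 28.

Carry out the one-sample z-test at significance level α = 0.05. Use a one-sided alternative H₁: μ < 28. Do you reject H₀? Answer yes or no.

reject H₀: no

SE = σ/√n = 15/√37 = 2.4660
z = (x̄−μ₀)/SE = (29.16−28)/2.4660 = 0.4704
p-value (one-sided, H₁ less) = 0.68097
At α=0.05: p ≥ α → fail to reject H₀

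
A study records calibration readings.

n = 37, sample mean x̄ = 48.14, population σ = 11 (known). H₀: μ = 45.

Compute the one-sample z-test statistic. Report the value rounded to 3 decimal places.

SE = σ/√n = 11/√37 = 1.8084
z = (x̄−μ₀)/SE = (48.14−45)/1.8084 = 1.7364

test statistic = 1.736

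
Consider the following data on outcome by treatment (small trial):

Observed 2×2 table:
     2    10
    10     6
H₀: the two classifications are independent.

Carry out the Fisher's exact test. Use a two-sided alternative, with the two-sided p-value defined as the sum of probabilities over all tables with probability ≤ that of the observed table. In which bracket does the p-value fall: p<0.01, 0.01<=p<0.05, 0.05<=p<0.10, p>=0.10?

Margins: r₁=12, r₂=16, c₁=12, c₂=16, n=28
p_obs = C(12,2)·C(16,10)/C(28,12); sum pmf over tables with pmf ≤ p_obs
p-value (two-sided) = 0.02347
→ bracket: 0.01<=p<0.05

p-value bracket: 0.01<=p<0.05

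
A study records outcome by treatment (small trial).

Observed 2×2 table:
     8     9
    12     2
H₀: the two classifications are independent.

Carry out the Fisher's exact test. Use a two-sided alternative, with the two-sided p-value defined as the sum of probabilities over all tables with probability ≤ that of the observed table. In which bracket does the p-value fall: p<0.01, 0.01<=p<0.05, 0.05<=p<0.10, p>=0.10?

Margins: r₁=17, r₂=14, c₁=20, c₂=11, n=31
p_obs = C(17,8)·C(14,12)/C(31,20); sum pmf over tables with pmf ≤ p_obs
p-value (two-sided) = 0.05703
→ bracket: 0.05<=p<0.10

p-value bracket: 0.05<=p<0.10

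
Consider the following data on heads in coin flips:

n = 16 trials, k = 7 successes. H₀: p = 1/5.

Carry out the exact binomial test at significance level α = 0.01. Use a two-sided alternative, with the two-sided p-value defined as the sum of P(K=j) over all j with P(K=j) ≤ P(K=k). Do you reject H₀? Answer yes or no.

Exact binomial: n=16, k=7, p₀=1/5=0.2000
P(X=j) = C(n,j)·p₀^j·(1−p₀)^(n−j); p = Σ P(X=j) over j with P(X=j) ≤ P(X=7)
p-value (two-sided) = 0.02666
At α=0.01: p ≥ α → fail to reject H₀

reject H₀: no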